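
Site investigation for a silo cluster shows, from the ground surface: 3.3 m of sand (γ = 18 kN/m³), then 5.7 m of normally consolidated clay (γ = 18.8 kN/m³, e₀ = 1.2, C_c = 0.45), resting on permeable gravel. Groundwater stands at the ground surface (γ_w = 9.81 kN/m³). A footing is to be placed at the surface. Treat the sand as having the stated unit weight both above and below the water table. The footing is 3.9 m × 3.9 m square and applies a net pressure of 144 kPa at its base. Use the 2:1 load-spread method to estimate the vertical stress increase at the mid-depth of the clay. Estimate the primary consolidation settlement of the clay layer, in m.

Mid-depth of clay below the ground surface: z = 3.3 + 5.7/2 = 6.15 m.
Total vertical stress at mid-clay: σ_v = 18×3.3 + 18.8×2.85 = 112.98 kPa.
Pore pressure: u = 9.81×(6.15 − 0) = 60.332 kPa.
Initial effective stress: σ'_0 = σ_v − u = 112.98 − 60.332 = 52.648 kPa.
Stress increase at mid-clay by the 2:1 spreading method:
Δσ = qBL/((B+z)(L+z)) = 144×3.9×3.9/((3.9+6.15)(3.9+6.15)) = 21.685 kPa
Final effective stress: σ'_f = σ'_0 + Δσ = 52.648 + 21.685 = 74.333 kPa.
Normally consolidated clay, so the full stress increment lies on the virgin compression line:
S_c = C_c·H/(1+e₀)·log₁₀(σ'_f/σ'_0) = 0.45×5.7/(1+1.2)×log₁₀(74.333/52.648)
    = 1.1659 × 0.1498 = 0.1747 m

S_c ≈ 0.175 m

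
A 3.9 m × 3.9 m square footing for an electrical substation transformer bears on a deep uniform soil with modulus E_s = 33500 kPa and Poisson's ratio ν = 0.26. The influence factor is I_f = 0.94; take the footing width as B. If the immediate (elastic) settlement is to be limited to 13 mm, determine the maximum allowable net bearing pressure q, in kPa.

S_e = q·B·(1−ν²)/E_s · I_f  ⇒  q = S_e·E_s / (B·(1−ν²)·I_f).
q = 0.013 × 33500 / (3.9 × 0.9324 × 0.94) = 127.4 kPa

q ≈ 127 kPa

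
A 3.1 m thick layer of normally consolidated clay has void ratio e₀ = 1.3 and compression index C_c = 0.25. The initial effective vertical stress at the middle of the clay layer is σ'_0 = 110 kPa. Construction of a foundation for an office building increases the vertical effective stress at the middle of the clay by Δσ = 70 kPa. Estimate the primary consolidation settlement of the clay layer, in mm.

Final effective stress: σ'_f = σ'_0 + Δσ = 110 + 70 = 180 kPa.
Normally consolidated clay, so the full stress increment lies on the virgin compression line:
S_c = C_c·H/(1+e₀)·log₁₀(σ'_f/σ'_0) = 0.25×3.1/(1+1.3)×log₁₀(180/110)
    = 0.33696 × 0.21388 = 0.07207 m

S_c ≈ 72.1 mm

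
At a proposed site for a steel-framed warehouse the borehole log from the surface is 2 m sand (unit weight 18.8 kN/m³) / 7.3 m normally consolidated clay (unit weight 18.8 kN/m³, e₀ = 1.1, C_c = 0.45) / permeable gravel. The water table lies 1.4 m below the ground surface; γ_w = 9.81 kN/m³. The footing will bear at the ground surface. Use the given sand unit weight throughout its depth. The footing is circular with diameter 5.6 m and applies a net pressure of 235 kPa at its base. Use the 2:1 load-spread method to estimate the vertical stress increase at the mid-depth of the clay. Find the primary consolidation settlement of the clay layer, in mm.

Mid-depth of clay below the ground surface: z = 2 + 7.3/2 = 5.65 m.
Total vertical stress at mid-clay: σ_v = 18.8×2 + 18.8×3.65 = 106.22 kPa.
Pore pressure: u = 9.81×(5.65 − 1.4) = 41.693 kPa.
Initial effective stress: σ'_0 = σ_v − u = 106.22 − 41.693 = 64.527 kPa.
Stress increase at mid-clay by the 2:1 spreading method:
Δσ ≈ qD²/(D+z)² = 235×5.6²/(5.6+5.65)² = 58.229 kPa
Final effective stress: σ'_f = σ'_0 + Δσ = 64.527 + 58.229 = 122.76 kPa.
Normally consolidated clay, so the full stress increment lies on the virgin compression line:
S_c = C_c·H/(1+e₀)·log₁₀(σ'_f/σ'_0) = 0.45×7.3/(1+1.1)×log₁₀(122.76/64.527)
    = 1.5643 × 0.27932 = 0.4369 m

S_c ≈ 437 mm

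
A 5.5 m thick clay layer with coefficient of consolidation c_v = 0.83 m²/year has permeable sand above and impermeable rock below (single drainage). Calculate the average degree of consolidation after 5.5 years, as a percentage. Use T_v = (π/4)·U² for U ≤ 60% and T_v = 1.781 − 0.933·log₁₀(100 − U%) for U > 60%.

Drainage path length: H_d = H = 5.5 m (single drainage).
T_v = c_v·t/H_d² = 0.83×5.5/5.5² = 0.15091.
T_v = 0.15091 corresponds to the U ≤ 60% branch:
U = √(4T_v/π) = 0.4383

U ≈ 43.8 %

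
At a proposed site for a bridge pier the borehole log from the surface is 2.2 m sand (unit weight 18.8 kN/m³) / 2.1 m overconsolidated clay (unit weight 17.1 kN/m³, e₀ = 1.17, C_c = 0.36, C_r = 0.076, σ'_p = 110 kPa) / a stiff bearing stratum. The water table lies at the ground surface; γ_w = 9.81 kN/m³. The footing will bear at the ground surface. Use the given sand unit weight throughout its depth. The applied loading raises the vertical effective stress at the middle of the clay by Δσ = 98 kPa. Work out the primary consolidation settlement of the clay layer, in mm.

Mid-depth of clay below the ground surface: z = 2.2 + 2.1/2 = 3.25 m.
Total vertical stress at mid-clay: σ_v = 18.8×2.2 + 17.1×1.05 = 59.315 kPa.
Pore pressure: u = 9.81×(3.25 − 0) = 31.883 kPa.
Initial effective stress: σ'_0 = σ_v − u = 59.315 − 31.883 = 27.432 kPa.
Final effective stress: σ'_f = 27.432 + 98 = 125.43 kPa.
σ'_f = 125.43 > σ'_p = 110 kPa, so the stress path crosses the preconsolidation pressure — recompression up to σ'_p, then virgin compression beyond:
S_c = H/(1+e₀)·[C_r·log₁₀(σ'_p/σ'_0) + C_c·log₁₀(σ'_f/σ'_p)]
    = 2.1/2.17 × [0.076×log₁₀(110/27.432) + 0.36×log₁₀(125.43/110)]
    = 0.96774 × [0.045838 + 0.020523] = 0.06422 m

S_c ≈ 64.2 mm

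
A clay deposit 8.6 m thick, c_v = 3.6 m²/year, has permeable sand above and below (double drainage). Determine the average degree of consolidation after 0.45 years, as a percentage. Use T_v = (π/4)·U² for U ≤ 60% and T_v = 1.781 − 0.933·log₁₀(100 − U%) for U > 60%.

U ≈ 33.4 %

Drainage path length: H_d = H/2 = 4.3 m (double drainage).
T_v = c_v·t/H_d² = 3.6×0.45/4.3² = 0.087615.
T_v = 0.087615 corresponds to the U ≤ 60% branch:
U = √(4T_v/π) = 0.334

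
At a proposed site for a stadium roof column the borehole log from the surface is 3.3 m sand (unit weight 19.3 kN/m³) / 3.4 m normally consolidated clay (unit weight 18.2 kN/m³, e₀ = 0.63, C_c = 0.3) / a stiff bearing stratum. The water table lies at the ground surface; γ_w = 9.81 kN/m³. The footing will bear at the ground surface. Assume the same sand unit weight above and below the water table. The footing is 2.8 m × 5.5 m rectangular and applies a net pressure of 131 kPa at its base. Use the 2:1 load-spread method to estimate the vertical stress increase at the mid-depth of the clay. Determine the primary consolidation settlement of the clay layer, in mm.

Mid-depth of clay below the ground surface: z = 3.3 + 3.4/2 = 5 m.
Total vertical stress at mid-clay: σ_v = 19.3×3.3 + 18.2×1.7 = 94.63 kPa.
Pore pressure: u = 9.81×(5 − 0) = 49.05 kPa.
Initial effective stress: σ'_0 = σ_v − u = 94.63 − 49.05 = 45.58 kPa.
Stress increase at mid-clay by the 2:1 spreading method:
Δσ = qBL/((B+z)(L+z)) = 131×2.8×5.5/((2.8+5)(5.5+5)) = 24.632 kPa
Final effective stress: σ'_f = σ'_0 + Δσ = 45.58 + 24.632 = 70.212 kPa.
Normally consolidated clay, so the full stress increment lies on the virgin compression line:
S_c = C_c·H/(1+e₀)·log₁₀(σ'_f/σ'_0) = 0.3×3.4/(1+0.63)×log₁₀(70.212/45.58)
    = 0.62577 × 0.18764 = 0.1174 m

S_c ≈ 117 mm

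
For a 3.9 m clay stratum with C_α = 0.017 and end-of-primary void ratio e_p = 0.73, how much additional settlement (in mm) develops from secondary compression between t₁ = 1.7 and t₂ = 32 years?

S_s ≈ 48.9 mm

Secondary compression: S_s = C_α·H/(1+e_p)·log₁₀(t₂/t₁)
S_s = 0.017×3.9/(1+0.73)×log₁₀(32/1.7)
    = 0.03832 × 1.275 = 0.04885 m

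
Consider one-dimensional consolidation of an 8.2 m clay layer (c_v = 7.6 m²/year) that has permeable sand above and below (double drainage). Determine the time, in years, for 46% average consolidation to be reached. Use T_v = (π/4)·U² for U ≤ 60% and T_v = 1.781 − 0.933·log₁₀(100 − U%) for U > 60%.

t ≈ 0.368 years

Drainage path length: H_d = H/2 = 4.1 m (double drainage).
U ≤ 60%: T_v = (π/4)·U² = (π/4)×0.46² = 0.16619.
t = T_v·H_d²/c_v = 0.16619×4.1²/7.6 = 0.3676 years.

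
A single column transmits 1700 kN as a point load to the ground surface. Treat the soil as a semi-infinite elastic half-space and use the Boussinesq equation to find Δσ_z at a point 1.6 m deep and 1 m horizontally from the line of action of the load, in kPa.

Δσ_z ≈ 139 kPa

Boussinesq vertical stress below a point load on an elastic half-space:
Δσ_z = 3P/(2πz²) · [1 + (r/z)²]^(−5/2)
r/z = 1/1.6 = 0.625; [1+(r/z)²]^(−5/2) = 0.43851.
Δσ_z = 3×1700/(2π×1.6²) × 0.43851 = 317.07 × 0.43851 = 139 kPa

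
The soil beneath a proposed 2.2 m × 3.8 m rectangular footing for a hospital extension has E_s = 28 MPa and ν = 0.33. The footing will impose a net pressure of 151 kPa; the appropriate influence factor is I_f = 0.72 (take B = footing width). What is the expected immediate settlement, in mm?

Immediate (elastic) settlement: S_e = q·B·(1−ν²)/E_s · I_f.
E_s = 28 MPa = 28000 kPa.
S_e = 151 × 2.2 × (1 − 0.33²) / 28000 × 0.72
    = 151 × 2.2 × 0.8911 / 28000 × 0.72
    = 0.007612 m = 7.612 mm

S_e ≈ 7.61 mm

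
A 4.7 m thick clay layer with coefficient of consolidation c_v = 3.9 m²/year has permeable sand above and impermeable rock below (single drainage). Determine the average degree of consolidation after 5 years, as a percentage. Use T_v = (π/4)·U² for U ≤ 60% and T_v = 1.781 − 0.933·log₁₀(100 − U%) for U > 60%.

U ≈ 90.8 %

Drainage path length: H_d = H = 4.7 m (single drainage).
T_v = c_v·t/H_d² = 3.9×5/4.7² = 0.88275.
T_v = 0.88275 corresponds to the U > 60% branch:
U = 1 − 10^((1.781 − T_v)/0.933)/100 = 0.9082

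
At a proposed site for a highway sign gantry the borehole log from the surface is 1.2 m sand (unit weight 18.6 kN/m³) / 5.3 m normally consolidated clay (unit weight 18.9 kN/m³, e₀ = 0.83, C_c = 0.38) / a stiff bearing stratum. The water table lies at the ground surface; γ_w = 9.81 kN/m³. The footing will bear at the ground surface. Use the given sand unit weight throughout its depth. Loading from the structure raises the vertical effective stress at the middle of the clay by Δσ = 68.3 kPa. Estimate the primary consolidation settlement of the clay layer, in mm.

Mid-depth of clay below the ground surface: z = 1.2 + 5.3/2 = 3.85 m.
Total vertical stress at mid-clay: σ_v = 18.6×1.2 + 18.9×2.65 = 72.405 kPa.
Pore pressure: u = 9.81×(3.85 − 0) = 37.769 kPa.
Initial effective stress: σ'_0 = σ_v − u = 72.405 − 37.769 = 34.636 kPa.
Final effective stress: σ'_f = σ'_0 + Δσ = 34.636 + 68.3 = 102.94 kPa.
Normally consolidated clay, so the full stress increment lies on the virgin compression line:
S_c = C_c·H/(1+e₀)·log₁₀(σ'_f/σ'_0) = 0.38×5.3/(1+0.83)×log₁₀(102.94/34.636)
    = 1.1005 × 0.47306 = 0.5206 m

S_c ≈ 521 mm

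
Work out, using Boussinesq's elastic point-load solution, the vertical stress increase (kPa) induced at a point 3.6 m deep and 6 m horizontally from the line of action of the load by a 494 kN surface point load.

Δσ_z ≈ 0.656 kPa

Boussinesq vertical stress below a point load on an elastic half-space:
Δσ_z = 3P/(2πz²) · [1 + (r/z)²]^(−5/2)
r/z = 6/3.6 = 1.6667; [1+(r/z)²]^(−5/2) = 0.03605.
Δσ_z = 3×494/(2π×3.6²) × 0.03605 = 18.2 × 0.03605 = 0.6561 kPa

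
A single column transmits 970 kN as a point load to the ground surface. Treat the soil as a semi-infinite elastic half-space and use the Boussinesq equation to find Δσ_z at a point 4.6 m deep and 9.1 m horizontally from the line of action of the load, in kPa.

Δσ_z ≈ 0.409 kPa

Boussinesq vertical stress below a point load on an elastic half-space:
Δσ_z = 3P/(2πz²) · [1 + (r/z)²]^(−5/2)
r/z = 9.1/4.6 = 1.9783; [1+(r/z)²]^(−5/2) = 0.018686.
Δσ_z = 3×970/(2π×4.6²) × 0.018686 = 21.888 × 0.018686 = 0.409 kPa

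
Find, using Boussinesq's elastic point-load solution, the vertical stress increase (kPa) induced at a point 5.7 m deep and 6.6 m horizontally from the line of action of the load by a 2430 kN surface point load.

Δσ_z ≈ 4.26 kPa

Boussinesq vertical stress below a point load on an elastic half-space:
Δσ_z = 3P/(2πz²) · [1 + (r/z)²]^(−5/2)
r/z = 6.6/5.7 = 1.1579; [1+(r/z)²]^(−5/2) = 0.1193.
Δσ_z = 3×2430/(2π×5.7²) × 0.1193 = 35.711 × 0.1193 = 4.26 kPa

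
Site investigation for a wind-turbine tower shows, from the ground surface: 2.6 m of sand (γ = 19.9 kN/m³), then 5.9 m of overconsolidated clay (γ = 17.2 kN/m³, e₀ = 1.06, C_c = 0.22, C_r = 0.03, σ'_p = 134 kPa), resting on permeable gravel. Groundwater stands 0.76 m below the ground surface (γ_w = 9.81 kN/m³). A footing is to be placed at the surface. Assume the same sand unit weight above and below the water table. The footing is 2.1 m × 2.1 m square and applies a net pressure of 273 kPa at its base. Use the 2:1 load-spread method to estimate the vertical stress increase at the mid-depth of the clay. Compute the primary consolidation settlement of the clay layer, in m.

Mid-depth of clay below the ground surface: z = 2.6 + 5.9/2 = 5.55 m.
Total vertical stress at mid-clay: σ_v = 19.9×2.6 + 17.2×2.95 = 102.48 kPa.
Pore pressure: u = 9.81×(5.55 − 0.76) = 46.99 kPa.
Initial effective stress: σ'_0 = σ_v − u = 102.48 − 46.99 = 55.49 kPa.
Stress increase at mid-clay by the 2:1 spreading method:
Δσ = qBL/((B+z)(L+z)) = 273×2.1×2.1/((2.1+5.55)(2.1+5.55)) = 20.572 kPa
Final effective stress: σ'_f = 55.49 + 20.572 = 76.062 kPa.
σ'_f = 76.062 ≤ σ'_p = 134 kPa, so the clay remains overconsolidated and only the recompression index applies:
S_c = C_r·H/(1+e₀)·log₁₀(σ'_f/σ'_0) = 0.03×5.9/2.06×log₁₀(76.062/55.49)
    = 0.085923 × 0.13695 = 0.01177 m

S_c ≈ 0.0118 m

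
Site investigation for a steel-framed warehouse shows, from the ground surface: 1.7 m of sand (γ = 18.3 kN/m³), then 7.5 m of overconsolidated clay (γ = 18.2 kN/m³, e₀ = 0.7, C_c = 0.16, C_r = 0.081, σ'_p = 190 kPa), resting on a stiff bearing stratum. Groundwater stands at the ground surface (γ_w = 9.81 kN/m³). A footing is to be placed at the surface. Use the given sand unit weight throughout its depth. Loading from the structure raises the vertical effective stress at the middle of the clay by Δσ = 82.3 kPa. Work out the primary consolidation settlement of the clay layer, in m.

Mid-depth of clay below the ground surface: z = 1.7 + 7.5/2 = 5.45 m.
Total vertical stress at mid-clay: σ_v = 18.3×1.7 + 18.2×3.75 = 99.36 kPa.
Pore pressure: u = 9.81×(5.45 − 0) = 53.465 kPa.
Initial effective stress: σ'_0 = σ_v − u = 99.36 − 53.465 = 45.895 kPa.
Final effective stress: σ'_f = 45.895 + 82.3 = 128.19 kPa.
σ'_f = 128.19 ≤ σ'_p = 190 kPa, so the clay remains overconsolidated and only the recompression index applies:
S_c = C_r·H/(1+e₀)·log₁₀(σ'_f/σ'_0) = 0.081×7.5/1.7×log₁₀(128.19/45.895)
    = 0.35736 × 0.44609 = 0.1594 m

S_c ≈ 0.159 m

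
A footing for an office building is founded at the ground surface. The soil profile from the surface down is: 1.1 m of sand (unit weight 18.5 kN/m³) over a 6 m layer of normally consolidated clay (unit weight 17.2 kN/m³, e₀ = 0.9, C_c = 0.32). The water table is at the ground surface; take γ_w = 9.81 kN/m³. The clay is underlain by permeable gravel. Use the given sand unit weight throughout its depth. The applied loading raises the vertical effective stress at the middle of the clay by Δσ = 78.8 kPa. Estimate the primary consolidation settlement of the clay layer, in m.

Mid-depth of clay below the ground surface: z = 1.1 + 6/2 = 4.1 m.
Total vertical stress at mid-clay: σ_v = 18.5×1.1 + 17.2×3 = 71.95 kPa.
Pore pressure: u = 9.81×(4.1 − 0) = 40.221 kPa.
Initial effective stress: σ'_0 = σ_v − u = 71.95 − 40.221 = 31.729 kPa.
Final effective stress: σ'_f = σ'_0 + Δσ = 31.729 + 78.8 = 110.53 kPa.
Normally consolidated clay, so the full stress increment lies on the virgin compression line:
S_c = C_c·H/(1+e₀)·log₁₀(σ'_f/σ'_0) = 0.32×6/(1+0.9)×log₁₀(110.53/31.729)
    = 1.0105 × 0.54202 = 0.5477 m

S_c ≈ 0.548 m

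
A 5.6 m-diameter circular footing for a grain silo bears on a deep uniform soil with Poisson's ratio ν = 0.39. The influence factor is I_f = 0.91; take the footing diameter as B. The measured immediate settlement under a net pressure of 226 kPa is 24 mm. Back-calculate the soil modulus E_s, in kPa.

S_e = q·B·(1−ν²)/E_s · I_f  ⇒  E_s = q·B·(1−ν²)·I_f / S_e.
E_s = 226 × 5.6 × 0.8479 × 0.91 / 0.024 = 40690 kPa

E_s ≈ 40700 kPa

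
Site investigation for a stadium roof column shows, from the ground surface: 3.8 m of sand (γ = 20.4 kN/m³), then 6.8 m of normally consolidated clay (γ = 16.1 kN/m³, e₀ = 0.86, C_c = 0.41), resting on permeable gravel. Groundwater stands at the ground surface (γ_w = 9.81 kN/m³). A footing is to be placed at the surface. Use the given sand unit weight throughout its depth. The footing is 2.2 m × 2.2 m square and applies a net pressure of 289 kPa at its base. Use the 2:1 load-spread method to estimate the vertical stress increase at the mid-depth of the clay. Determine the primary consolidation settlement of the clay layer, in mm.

Mid-depth of clay below the ground surface: z = 3.8 + 6.8/2 = 7.2 m.
Total vertical stress at mid-clay: σ_v = 20.4×3.8 + 16.1×3.4 = 132.26 kPa.
Pore pressure: u = 9.81×(7.2 − 0) = 70.632 kPa.
Initial effective stress: σ'_0 = σ_v − u = 132.26 − 70.632 = 61.628 kPa.
Stress increase at mid-clay by the 2:1 spreading method:
Δσ = qBL/((B+z)(L+z)) = 289×2.2×2.2/((2.2+7.2)(2.2+7.2)) = 15.83 kPa
Final effective stress: σ'_f = σ'_0 + Δσ = 61.628 + 15.83 = 77.458 kPa.
Normally consolidated clay, so the full stress increment lies on the virgin compression line:
S_c = C_c·H/(1+e₀)·log₁₀(σ'_f/σ'_0) = 0.41×6.8/(1+0.86)×log₁₀(77.458/61.628)
    = 1.4989 × 0.099288 = 0.1488 m

S_c ≈ 149 mm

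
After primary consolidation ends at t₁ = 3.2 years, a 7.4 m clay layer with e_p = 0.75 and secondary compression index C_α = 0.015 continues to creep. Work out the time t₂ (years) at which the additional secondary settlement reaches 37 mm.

S_s = C_α·H/(1+e_p)·log₁₀(t₂/t₁) ⇒ log₁₀(t₂/t₁) = S_s·(1+e_p)/(C_α·H).
log₁₀(t₂/t₁) = 0.037 × (1+0.75) / (0.015×7.4) = 0.5833
t₂ = t₁ × 10^0.5833 = 3.2 × 3.831 = 12.26 years

t₂ ≈ 12.3 years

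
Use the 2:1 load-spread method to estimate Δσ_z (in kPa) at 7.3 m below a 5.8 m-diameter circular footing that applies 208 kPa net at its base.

Δσ_z ≈ 40.8 kPa

By the 2:1 method the load spreads at 1 horizontal : 2 vertical, so at depth z the loaded area has grown by z in each plan dimension:
Δσ ≈ qD²/(D+z)² = 208×5.8²/(5.8+7.3)² = 40.773 kPa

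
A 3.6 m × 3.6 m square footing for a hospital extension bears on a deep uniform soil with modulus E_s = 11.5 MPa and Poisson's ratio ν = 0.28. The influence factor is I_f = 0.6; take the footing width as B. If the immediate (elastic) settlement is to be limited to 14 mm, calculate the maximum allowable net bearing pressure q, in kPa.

E_s = 11.5 MPa = 11500 kPa.
S_e = q·B·(1−ν²)/E_s · I_f  ⇒  q = S_e·E_s / (B·(1−ν²)·I_f).
q = 0.014 × 11500 / (3.6 × 0.9216 × 0.6) = 80.88 kPa

q ≈ 80.9 kPa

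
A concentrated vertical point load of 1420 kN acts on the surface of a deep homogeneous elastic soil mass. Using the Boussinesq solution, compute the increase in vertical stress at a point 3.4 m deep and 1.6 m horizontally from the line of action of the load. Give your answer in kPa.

Δσ_z ≈ 35.6 kPa

Boussinesq vertical stress below a point load on an elastic half-space:
Δσ_z = 3P/(2πz²) · [1 + (r/z)²]^(−5/2)
r/z = 1.6/3.4 = 0.47059; [1+(r/z)²]^(−5/2) = 0.60647.
Δσ_z = 3×1420/(2π×3.4²) × 0.60647 = 58.651 × 0.60647 = 35.57 kPa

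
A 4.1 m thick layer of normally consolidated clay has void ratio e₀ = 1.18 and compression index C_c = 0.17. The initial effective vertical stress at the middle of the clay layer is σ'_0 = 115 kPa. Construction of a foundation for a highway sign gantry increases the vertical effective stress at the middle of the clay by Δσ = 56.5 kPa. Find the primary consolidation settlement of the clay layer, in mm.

S_c ≈ 55.5 mm

Final effective stress: σ'_f = σ'_0 + Δσ = 115 + 56.5 = 171.5 kPa.
Normally consolidated clay, so the full stress increment lies on the virgin compression line:
S_c = C_c·H/(1+e₀)·log₁₀(σ'_f/σ'_0) = 0.17×4.1/(1+1.18)×log₁₀(171.5/115)
    = 0.31972 × 0.17357 = 0.05549 m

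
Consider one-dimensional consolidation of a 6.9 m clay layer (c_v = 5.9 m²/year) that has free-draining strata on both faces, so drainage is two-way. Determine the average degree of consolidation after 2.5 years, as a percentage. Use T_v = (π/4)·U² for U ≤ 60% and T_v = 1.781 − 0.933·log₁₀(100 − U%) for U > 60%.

Drainage path length: H_d = H/2 = 3.45 m (double drainage).
T_v = c_v·t/H_d² = 5.9×2.5/3.45² = 1.2392.
T_v = 1.2392 corresponds to the U > 60% branch:
U = 1 − 10^((1.781 − T_v)/0.933)/100 = 0.9619

U ≈ 96.2 %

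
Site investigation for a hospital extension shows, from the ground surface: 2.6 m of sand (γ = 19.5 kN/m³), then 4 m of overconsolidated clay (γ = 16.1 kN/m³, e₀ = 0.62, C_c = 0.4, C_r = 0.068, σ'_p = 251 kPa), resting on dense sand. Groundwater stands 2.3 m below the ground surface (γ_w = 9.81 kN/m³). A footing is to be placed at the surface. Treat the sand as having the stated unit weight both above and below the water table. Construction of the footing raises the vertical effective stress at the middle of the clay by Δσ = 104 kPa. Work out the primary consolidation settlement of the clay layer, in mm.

Mid-depth of clay below the ground surface: z = 2.6 + 4/2 = 4.6 m.
Total vertical stress at mid-clay: σ_v = 19.5×2.6 + 16.1×2 = 82.9 kPa.
Pore pressure: u = 9.81×(4.6 − 2.3) = 22.563 kPa.
Initial effective stress: σ'_0 = σ_v − u = 82.9 − 22.563 = 60.337 kPa.
Final effective stress: σ'_f = 60.337 + 104 = 164.34 kPa.
σ'_f = 164.34 ≤ σ'_p = 251 kPa, so the clay remains overconsolidated and only the recompression index applies:
S_c = C_r·H/(1+e₀)·log₁₀(σ'_f/σ'_0) = 0.068×4/1.62×log₁₀(164.34/60.337)
    = 0.1679 × 0.43516 = 0.07306 m

S_c ≈ 73.1 mm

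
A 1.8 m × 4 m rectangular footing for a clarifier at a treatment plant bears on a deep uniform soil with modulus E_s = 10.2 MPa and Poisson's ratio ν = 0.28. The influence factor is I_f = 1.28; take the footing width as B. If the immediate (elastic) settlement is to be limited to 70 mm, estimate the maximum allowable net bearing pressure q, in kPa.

E_s = 10.2 MPa = 10200 kPa.
S_e = q·B·(1−ν²)/E_s · I_f  ⇒  q = S_e·E_s / (B·(1−ν²)·I_f).
q = 0.07 × 10200 / (1.8 × 0.9216 × 1.28) = 336.3 kPa

q ≈ 336 kPa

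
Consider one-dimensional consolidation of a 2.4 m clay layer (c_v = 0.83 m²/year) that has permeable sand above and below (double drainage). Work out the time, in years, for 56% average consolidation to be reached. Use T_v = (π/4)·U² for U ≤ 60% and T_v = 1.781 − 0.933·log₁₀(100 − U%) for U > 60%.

t ≈ 0.427 years

Drainage path length: H_d = H/2 = 1.2 m (double drainage).
U ≤ 60%: T_v = (π/4)·U² = (π/4)×0.56² = 0.2463.
t = T_v·H_d²/c_v = 0.2463×1.2²/0.83 = 0.4273 years.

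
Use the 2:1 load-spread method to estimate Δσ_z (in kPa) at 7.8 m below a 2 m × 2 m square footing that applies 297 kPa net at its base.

By the 2:1 method the load spreads at 1 horizontal : 2 vertical, so at depth z the loaded area has grown by z in each plan dimension:
Δσ = qBL/((B+z)(L+z)) = 297×2×2/((2+7.8)(2+7.8)) = 12.37 kPa

Δσ_z ≈ 12.4 kPa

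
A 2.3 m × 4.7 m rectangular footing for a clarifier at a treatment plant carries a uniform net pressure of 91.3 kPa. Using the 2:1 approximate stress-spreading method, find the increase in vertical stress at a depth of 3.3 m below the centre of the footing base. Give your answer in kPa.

By the 2:1 method the load spreads at 1 horizontal : 2 vertical, so at depth z the loaded area has grown by z in each plan dimension:
Δσ = qBL/((B+z)(L+z)) = 91.3×2.3×4.7/((2.3+3.3)(4.7+3.3)) = 22.03 kPa

Δσ_z ≈ 22 kPa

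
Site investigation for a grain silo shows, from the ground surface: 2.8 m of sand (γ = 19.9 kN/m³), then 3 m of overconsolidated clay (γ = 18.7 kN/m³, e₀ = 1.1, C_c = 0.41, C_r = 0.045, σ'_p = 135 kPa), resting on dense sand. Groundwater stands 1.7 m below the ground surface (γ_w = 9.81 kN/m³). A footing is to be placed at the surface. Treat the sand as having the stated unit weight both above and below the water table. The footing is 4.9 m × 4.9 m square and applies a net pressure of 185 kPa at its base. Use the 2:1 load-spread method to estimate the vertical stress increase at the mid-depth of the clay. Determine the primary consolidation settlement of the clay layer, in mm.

S_c ≈ 17.9 mm

Mid-depth of clay below the ground surface: z = 2.8 + 3/2 = 4.3 m.
Total vertical stress at mid-clay: σ_v = 19.9×2.8 + 18.7×1.5 = 83.77 kPa.
Pore pressure: u = 9.81×(4.3 − 1.7) = 25.506 kPa.
Initial effective stress: σ'_0 = σ_v − u = 83.77 − 25.506 = 58.264 kPa.
Stress increase at mid-clay by the 2:1 spreading method:
Δσ = qBL/((B+z)(L+z)) = 185×4.9×4.9/((4.9+4.3)(4.9+4.3)) = 52.479 kPa
Final effective stress: σ'_f = 58.264 + 52.479 = 110.74 kPa.
σ'_f = 110.74 ≤ σ'_p = 135 kPa, so the clay remains overconsolidated and only the recompression index applies:
S_c = C_r·H/(1+e₀)·log₁₀(σ'_f/σ'_0) = 0.045×3/2.1×log₁₀(110.74/58.264)
    = 0.064287 × 0.2789 = 0.01793 m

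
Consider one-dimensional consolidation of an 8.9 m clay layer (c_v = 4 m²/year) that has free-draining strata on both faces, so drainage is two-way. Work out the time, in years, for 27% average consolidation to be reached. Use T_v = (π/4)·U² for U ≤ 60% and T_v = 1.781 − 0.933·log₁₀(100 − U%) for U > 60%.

t ≈ 0.283 years

Drainage path length: H_d = H/2 = 4.45 m (double drainage).
U ≤ 60%: T_v = (π/4)·U² = (π/4)×0.27² = 0.057256.
t = T_v·H_d²/c_v = 0.057256×4.45²/4 = 0.2835 years.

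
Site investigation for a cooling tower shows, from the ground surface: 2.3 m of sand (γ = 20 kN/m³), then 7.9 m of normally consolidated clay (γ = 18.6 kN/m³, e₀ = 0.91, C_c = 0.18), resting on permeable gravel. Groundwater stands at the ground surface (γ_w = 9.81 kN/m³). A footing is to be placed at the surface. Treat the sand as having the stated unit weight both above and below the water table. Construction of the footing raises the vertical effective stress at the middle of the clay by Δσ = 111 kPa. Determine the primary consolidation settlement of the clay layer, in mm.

S_c ≈ 345 mm

Mid-depth of clay below the ground surface: z = 2.3 + 7.9/2 = 6.25 m.
Total vertical stress at mid-clay: σ_v = 20×2.3 + 18.6×3.95 = 119.47 kPa.
Pore pressure: u = 9.81×(6.25 − 0) = 61.312 kPa.
Initial effective stress: σ'_0 = σ_v − u = 119.47 − 61.312 = 58.158 kPa.
Final effective stress: σ'_f = σ'_0 + Δσ = 58.158 + 111 = 169.16 kPa.
Normally consolidated clay, so the full stress increment lies on the virgin compression line:
S_c = C_c·H/(1+e₀)·log₁₀(σ'_f/σ'_0) = 0.18×7.9/(1+0.91)×log₁₀(169.16/58.158)
    = 0.7445 × 0.46369 = 0.3452 m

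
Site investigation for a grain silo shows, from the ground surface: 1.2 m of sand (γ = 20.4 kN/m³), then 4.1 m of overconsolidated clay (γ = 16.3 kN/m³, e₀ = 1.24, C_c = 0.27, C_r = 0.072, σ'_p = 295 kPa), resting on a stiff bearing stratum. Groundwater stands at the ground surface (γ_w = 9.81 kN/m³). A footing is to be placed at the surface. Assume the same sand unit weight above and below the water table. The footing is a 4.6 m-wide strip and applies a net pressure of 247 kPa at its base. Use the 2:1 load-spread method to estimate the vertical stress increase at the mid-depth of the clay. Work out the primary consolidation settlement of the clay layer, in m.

Mid-depth of clay below the ground surface: z = 1.2 + 4.1/2 = 3.25 m.
Total vertical stress at mid-clay: σ_v = 20.4×1.2 + 16.3×2.05 = 57.895 kPa.
Pore pressure: u = 9.81×(3.25 − 0) = 31.883 kPa.
Initial effective stress: σ'_0 = σ_v − u = 57.895 − 31.883 = 26.012 kPa.
Stress increase at mid-clay by the 2:1 spreading method:
Δσ = qB/(B+z) = 247×4.6/(4.6+3.25) = 144.74 kPa
Final effective stress: σ'_f = 26.012 + 144.74 = 170.75 kPa.
σ'_f = 170.75 ≤ σ'_p = 295 kPa, so the clay remains overconsolidated and only the recompression index applies:
S_c = C_r·H/(1+e₀)·log₁₀(σ'_f/σ'_0) = 0.072×4.1/2.24×log₁₀(170.75/26.012)
    = 0.13179 × 0.81719 = 0.1077 m

S_c ≈ 0.108 m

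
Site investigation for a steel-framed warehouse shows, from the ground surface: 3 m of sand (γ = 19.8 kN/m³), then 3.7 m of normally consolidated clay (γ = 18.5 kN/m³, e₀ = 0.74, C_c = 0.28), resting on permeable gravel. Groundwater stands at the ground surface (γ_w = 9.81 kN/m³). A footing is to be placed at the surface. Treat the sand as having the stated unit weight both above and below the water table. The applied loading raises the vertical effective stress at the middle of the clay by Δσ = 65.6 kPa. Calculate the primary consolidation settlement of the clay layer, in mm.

Mid-depth of clay below the ground surface: z = 3 + 3.7/2 = 4.85 m.
Total vertical stress at mid-clay: σ_v = 19.8×3 + 18.5×1.85 = 93.625 kPa.
Pore pressure: u = 9.81×(4.85 − 0) = 47.578 kPa.
Initial effective stress: σ'_0 = σ_v − u = 93.625 − 47.578 = 46.047 kPa.
Final effective stress: σ'_f = σ'_0 + Δσ = 46.047 + 65.6 = 111.65 kPa.
Normally consolidated clay, so the full stress increment lies on the virgin compression line:
S_c = C_c·H/(1+e₀)·log₁₀(σ'_f/σ'_0) = 0.28×3.7/(1+0.74)×log₁₀(111.65/46.047)
    = 0.5954 × 0.38466 = 0.229 m

S_c ≈ 229 mm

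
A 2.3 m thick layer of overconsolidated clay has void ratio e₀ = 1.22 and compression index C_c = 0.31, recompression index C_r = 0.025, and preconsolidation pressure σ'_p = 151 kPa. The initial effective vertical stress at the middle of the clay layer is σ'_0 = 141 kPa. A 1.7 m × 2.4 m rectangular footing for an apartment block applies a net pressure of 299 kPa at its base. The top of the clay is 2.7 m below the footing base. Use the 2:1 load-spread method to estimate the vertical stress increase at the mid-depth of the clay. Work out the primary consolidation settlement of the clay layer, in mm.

S_c ≈ 22.3 mm

Mid-depth of clay below the footing base: z = 2.7 + 2.3/2 = 3.85 m.
Stress increase at mid-clay by the 2:1 spreading method:
Δσ = qBL/((B+z)(L+z)) = 299×1.7×2.4/((1.7+3.85)(2.4+3.85)) = 35.169 kPa
Final effective stress: σ'_f = 141 + 35.169 = 176.17 kPa.
σ'_f = 176.17 > σ'_p = 151 kPa, so the stress path crosses the preconsolidation pressure — recompression up to σ'_p, then virgin compression beyond:
S_c = H/(1+e₀)·[C_r·log₁₀(σ'_p/σ'_0) + C_c·log₁₀(σ'_f/σ'_p)]
    = 2.3/2.22 × [0.025×log₁₀(151/141) + 0.31×log₁₀(176.17/151)]
    = 1.036 × [0.00074395 + 0.020756] = 0.02227 m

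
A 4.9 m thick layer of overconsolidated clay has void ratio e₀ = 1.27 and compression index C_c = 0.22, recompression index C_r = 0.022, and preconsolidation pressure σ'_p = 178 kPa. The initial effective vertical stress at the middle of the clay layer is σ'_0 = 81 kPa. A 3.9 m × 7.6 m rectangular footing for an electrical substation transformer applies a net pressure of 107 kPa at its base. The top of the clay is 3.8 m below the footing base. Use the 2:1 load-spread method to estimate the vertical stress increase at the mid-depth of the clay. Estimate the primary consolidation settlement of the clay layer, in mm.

S_c ≈ 5.07 mm

Mid-depth of clay below the footing base: z = 3.8 + 4.9/2 = 6.25 m.
Stress increase at mid-clay by the 2:1 spreading method:
Δσ = qBL/((B+z)(L+z)) = 107×3.9×7.6/((3.9+6.25)(7.6+6.25)) = 22.56 kPa
Final effective stress: σ'_f = 81 + 22.56 = 103.56 kPa.
σ'_f = 103.56 ≤ σ'_p = 178 kPa, so the clay remains overconsolidated and only the recompression index applies:
S_c = C_r·H/(1+e₀)·log₁₀(σ'_f/σ'_0) = 0.022×4.9/2.27×log₁₀(103.56/81)
    = 0.047489 × 0.10671 = 0.005068 m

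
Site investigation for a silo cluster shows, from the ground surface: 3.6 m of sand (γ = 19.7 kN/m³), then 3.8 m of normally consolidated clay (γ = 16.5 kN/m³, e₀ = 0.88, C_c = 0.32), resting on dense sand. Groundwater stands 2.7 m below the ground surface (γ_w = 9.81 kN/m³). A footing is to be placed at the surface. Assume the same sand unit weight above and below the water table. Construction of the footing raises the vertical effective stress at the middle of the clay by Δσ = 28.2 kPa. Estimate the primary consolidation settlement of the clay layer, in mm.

Mid-depth of clay below the ground surface: z = 3.6 + 3.8/2 = 5.5 m.
Total vertical stress at mid-clay: σ_v = 19.7×3.6 + 16.5×1.9 = 102.27 kPa.
Pore pressure: u = 9.81×(5.5 − 2.7) = 27.468 kPa.
Initial effective stress: σ'_0 = σ_v − u = 102.27 − 27.468 = 74.802 kPa.
Final effective stress: σ'_f = σ'_0 + Δσ = 74.802 + 28.2 = 103 kPa.
Normally consolidated clay, so the full stress increment lies on the virgin compression line:
S_c = C_c·H/(1+e₀)·log₁₀(σ'_f/σ'_0) = 0.32×3.8/(1+0.88)×log₁₀(103/74.802)
    = 0.64681 × 0.13892 = 0.08985 m

S_c ≈ 89.9 mm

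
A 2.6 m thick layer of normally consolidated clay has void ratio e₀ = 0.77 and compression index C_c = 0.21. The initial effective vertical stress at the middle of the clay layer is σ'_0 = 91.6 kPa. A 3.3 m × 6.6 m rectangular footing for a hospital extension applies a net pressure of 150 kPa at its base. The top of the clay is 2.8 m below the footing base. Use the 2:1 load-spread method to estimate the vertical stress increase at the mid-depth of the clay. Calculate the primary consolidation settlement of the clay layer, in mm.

S_c ≈ 49.8 mm

Mid-depth of clay below the footing base: z = 2.8 + 2.6/2 = 4.1 m.
Stress increase at mid-clay by the 2:1 spreading method:
Δσ = qBL/((B+z)(L+z)) = 150×3.3×6.6/((3.3+4.1)(6.6+4.1)) = 41.26 kPa
Final effective stress: σ'_f = σ'_0 + Δσ = 91.6 + 41.26 = 132.86 kPa.
Normally consolidated clay, so the full stress increment lies on the virgin compression line:
S_c = C_c·H/(1+e₀)·log₁₀(σ'_f/σ'_0) = 0.21×2.6/(1+0.77)×log₁₀(132.86/91.6)
    = 0.30847 × 0.1615 = 0.04982 m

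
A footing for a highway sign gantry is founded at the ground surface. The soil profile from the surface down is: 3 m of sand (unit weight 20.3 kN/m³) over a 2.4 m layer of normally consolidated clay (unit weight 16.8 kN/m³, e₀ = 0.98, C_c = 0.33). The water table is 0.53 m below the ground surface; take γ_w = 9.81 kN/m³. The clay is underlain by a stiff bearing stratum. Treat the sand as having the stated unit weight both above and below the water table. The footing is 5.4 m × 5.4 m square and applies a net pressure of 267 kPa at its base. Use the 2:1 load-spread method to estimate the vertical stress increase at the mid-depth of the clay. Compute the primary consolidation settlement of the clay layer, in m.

Mid-depth of clay below the ground surface: z = 3 + 2.4/2 = 4.2 m.
Total vertical stress at mid-clay: σ_v = 20.3×3 + 16.8×1.2 = 81.06 kPa.
Pore pressure: u = 9.81×(4.2 − 0.53) = 36.003 kPa.
Initial effective stress: σ'_0 = σ_v − u = 81.06 − 36.003 = 45.057 kPa.
Stress increase at mid-clay by the 2:1 spreading method:
Δσ = qBL/((B+z)(L+z)) = 267×5.4×5.4/((5.4+4.2)(5.4+4.2)) = 84.48 kPa
Final effective stress: σ'_f = σ'_0 + Δσ = 45.057 + 84.48 = 129.54 kPa.
Normally consolidated clay, so the full stress increment lies on the virgin compression line:
S_c = C_c·H/(1+e₀)·log₁₀(σ'_f/σ'_0) = 0.33×2.4/(1+0.98)×log₁₀(129.54/45.057)
    = 0.4 × 0.45864 = 0.1835 m

S_c ≈ 0.183 m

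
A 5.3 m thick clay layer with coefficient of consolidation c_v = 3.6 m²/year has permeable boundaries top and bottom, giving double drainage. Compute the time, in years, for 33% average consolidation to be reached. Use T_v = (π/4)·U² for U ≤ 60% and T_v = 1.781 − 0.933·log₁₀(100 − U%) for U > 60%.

Drainage path length: H_d = H/2 = 2.65 m (double drainage).
U ≤ 60%: T_v = (π/4)·U² = (π/4)×0.33² = 0.08553.
t = T_v·H_d²/c_v = 0.08553×2.65²/3.6 = 0.1668 years.

t ≈ 0.167 years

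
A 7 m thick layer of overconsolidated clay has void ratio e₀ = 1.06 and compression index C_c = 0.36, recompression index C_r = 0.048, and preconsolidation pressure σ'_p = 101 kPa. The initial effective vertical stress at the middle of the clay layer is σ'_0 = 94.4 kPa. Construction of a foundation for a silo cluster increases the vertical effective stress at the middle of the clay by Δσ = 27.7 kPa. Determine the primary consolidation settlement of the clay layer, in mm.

S_c ≈ 106 mm

Final effective stress: σ'_f = 94.4 + 27.7 = 122.1 kPa.
σ'_f = 122.1 > σ'_p = 101 kPa, so the stress path crosses the preconsolidation pressure — recompression up to σ'_p, then virgin compression beyond:
S_c = H/(1+e₀)·[C_r·log₁₀(σ'_p/σ'_0) + C_c·log₁₀(σ'_f/σ'_p)]
    = 7/2.06 × [0.048×log₁₀(101/94.4) + 0.36×log₁₀(122.1/101)]
    = 3.3981 × [0.0014088 + 0.029662] = 0.1056 m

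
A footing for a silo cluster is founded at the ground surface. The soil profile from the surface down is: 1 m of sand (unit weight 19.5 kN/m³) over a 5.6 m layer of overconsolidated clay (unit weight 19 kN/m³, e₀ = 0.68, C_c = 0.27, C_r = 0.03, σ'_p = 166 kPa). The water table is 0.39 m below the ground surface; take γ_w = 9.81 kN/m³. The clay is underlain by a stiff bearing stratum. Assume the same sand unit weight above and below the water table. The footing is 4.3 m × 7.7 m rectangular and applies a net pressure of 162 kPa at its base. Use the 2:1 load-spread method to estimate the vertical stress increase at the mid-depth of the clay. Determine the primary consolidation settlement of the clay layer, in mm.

S_c ≈ 39.2 mm

Mid-depth of clay below the ground surface: z = 1 + 5.6/2 = 3.8 m.
Total vertical stress at mid-clay: σ_v = 19.5×1 + 19×2.8 = 72.7 kPa.
Pore pressure: u = 9.81×(3.8 − 0.39) = 33.452 kPa.
Initial effective stress: σ'_0 = σ_v − u = 72.7 − 33.452 = 39.248 kPa.
Stress increase at mid-clay by the 2:1 spreading method:
Δσ = qBL/((B+z)(L+z)) = 162×4.3×7.7/((4.3+3.8)(7.7+3.8)) = 57.583 kPa
Final effective stress: σ'_f = 39.248 + 57.583 = 96.831 kPa.
σ'_f = 96.831 ≤ σ'_p = 166 kPa, so the clay remains overconsolidated and only the recompression index applies:
S_c = C_r·H/(1+e₀)·log₁₀(σ'_f/σ'_0) = 0.03×5.6/1.68×log₁₀(96.831/39.248)
    = 0.099999 × 0.3922 = 0.03922 m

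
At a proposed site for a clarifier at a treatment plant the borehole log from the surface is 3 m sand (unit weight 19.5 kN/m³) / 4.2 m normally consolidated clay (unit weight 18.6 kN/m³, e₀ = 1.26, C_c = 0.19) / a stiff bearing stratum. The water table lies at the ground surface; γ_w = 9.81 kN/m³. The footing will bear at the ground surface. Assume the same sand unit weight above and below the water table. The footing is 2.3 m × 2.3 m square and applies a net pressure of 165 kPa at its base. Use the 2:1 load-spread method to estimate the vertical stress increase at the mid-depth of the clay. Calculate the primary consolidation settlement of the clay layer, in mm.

Mid-depth of clay below the ground surface: z = 3 + 4.2/2 = 5.1 m.
Total vertical stress at mid-clay: σ_v = 19.5×3 + 18.6×2.1 = 97.56 kPa.
Pore pressure: u = 9.81×(5.1 − 0) = 50.031 kPa.
Initial effective stress: σ'_0 = σ_v − u = 97.56 − 50.031 = 47.529 kPa.
Stress increase at mid-clay by the 2:1 spreading method:
Δσ = qBL/((B+z)(L+z)) = 165×2.3×2.3/((2.3+5.1)(2.3+5.1)) = 15.94 kPa
Final effective stress: σ'_f = σ'_0 + Δσ = 47.529 + 15.94 = 63.469 kPa.
Normally consolidated clay, so the full stress increment lies on the virgin compression line:
S_c = C_c·H/(1+e₀)·log₁₀(σ'_f/σ'_0) = 0.19×4.2/(1+1.26)×log₁₀(63.469/47.529)
    = 0.3531 × 0.1256 = 0.04435 m

S_c ≈ 44.3 mm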